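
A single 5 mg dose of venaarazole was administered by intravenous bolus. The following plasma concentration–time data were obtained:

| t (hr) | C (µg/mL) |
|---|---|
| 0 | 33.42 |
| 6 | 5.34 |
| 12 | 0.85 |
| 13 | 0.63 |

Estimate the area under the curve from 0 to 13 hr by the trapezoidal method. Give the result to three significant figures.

Trapezoidal AUC_0→13:
  [0→6]: (33.42+5.34)/2 × 6 = 116.28
  [6→12]: (5.34+0.85)/2 × 6 = 18.57
  [12→13]: (0.85+0.63)/2 × 1 = 0.74
  Sum = 135.59 µg/mL·hr

AUC = 136 µg/mL·hr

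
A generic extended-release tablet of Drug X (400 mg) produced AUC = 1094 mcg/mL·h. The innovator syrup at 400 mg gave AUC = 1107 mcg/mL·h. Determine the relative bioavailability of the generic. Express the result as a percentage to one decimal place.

F_rel = 98.8%

F_rel = (AUC_test/D_test) / (AUC_ref/D_ref)
      = (1094/400) / (1107/400)
      = 2.735 / 2.7675 = 0.9883 = 98.83%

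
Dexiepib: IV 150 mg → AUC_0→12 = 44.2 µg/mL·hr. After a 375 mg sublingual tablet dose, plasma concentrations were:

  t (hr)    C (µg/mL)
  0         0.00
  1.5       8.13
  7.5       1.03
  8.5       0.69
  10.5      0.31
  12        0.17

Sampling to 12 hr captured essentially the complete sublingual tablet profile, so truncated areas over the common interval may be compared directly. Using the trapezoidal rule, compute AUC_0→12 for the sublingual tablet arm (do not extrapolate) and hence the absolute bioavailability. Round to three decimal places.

F = 0.324

Trapezoidal AUC_0→12 (sublingual tablet):
  [0→1.5]: (0.00+8.13)/2 × 1.5 = 6.0975
  [1.5→7.5]: (8.13+1.03)/2 × 6 = 27.48
  [7.5→8.5]: (1.03+0.69)/2 × 1 = 0.86
  [8.5→10.5]: (0.69+0.31)/2 × 2 = 1.0
  [10.5→12]: (0.31+0.17)/2 × 1.5 = 0.36
  Sum = 35.7975 µg/mL·hr
F = (AUC_ev/D_ev)/(AUC_iv/D_iv) = (35.7975/375)/(44.2/150) = 0.09546/0.294667 = 0.3240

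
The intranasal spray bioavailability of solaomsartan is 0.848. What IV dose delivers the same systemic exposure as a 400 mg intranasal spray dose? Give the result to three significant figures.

Systemic exposure from an extravascular dose = F × D_ev, so the equivalent IV dose is F × D_ev.
D_iv = F × D_ev = 0.848 × 400 = 339.2 mg

D_iv = 339 mg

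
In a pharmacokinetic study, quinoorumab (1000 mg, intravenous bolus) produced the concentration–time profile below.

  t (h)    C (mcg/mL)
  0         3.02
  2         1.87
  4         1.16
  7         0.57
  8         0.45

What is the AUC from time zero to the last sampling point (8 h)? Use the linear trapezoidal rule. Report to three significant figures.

Trapezoidal AUC_0→8:
  [0→2]: (3.02+1.87)/2 × 2 = 4.89
  [2→4]: (1.87+1.16)/2 × 2 = 3.03
  [4→7]: (1.16+0.57)/2 × 3 = 2.595
  [7→8]: (0.57+0.45)/2 × 1 = 0.51
  Sum = 11.025 mcg/mL·h

AUC = 11.0 mcg/mL·h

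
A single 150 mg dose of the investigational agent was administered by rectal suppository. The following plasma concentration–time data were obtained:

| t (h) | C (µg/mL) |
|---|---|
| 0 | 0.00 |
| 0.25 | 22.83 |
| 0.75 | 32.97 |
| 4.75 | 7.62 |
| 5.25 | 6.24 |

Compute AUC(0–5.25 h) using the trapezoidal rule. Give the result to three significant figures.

Trapezoidal AUC_0→5.25:
  [0→0.25]: (0.00+22.83)/2 × 0.25 = 2.85375
  [0.25→0.75]: (22.83+32.97)/2 × 0.5 = 13.95
  [0.75→4.75]: (32.97+7.62)/2 × 4 = 81.18
  [4.75→5.25]: (7.62+6.24)/2 × 0.5 = 3.465
  Sum = 101.44875 µg/mL·h

AUC = 101 µg/mL·h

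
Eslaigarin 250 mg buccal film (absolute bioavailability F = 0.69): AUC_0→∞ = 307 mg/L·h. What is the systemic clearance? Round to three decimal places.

CL = 0.562 L/h

CL = F × Dose / AUC_0→∞
   = 0.69 × 250 / 307 = 0.561889 L/h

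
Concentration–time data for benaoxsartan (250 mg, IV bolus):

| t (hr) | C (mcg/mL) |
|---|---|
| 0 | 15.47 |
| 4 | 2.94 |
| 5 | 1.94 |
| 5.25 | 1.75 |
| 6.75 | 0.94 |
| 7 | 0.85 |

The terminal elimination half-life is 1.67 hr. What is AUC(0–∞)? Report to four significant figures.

Trapezoidal AUC_0→7:
  [0→4]: (15.47+2.94)/2 × 4 = 36.82
  [4→5]: (2.94+1.94)/2 × 1 = 2.44
  [5→5.25]: (1.94+1.75)/2 × 0.25 = 0.46125
  [5.25→6.75]: (1.75+0.94)/2 × 1.5 = 2.0175
  [6.75→7]: (0.94+0.85)/2 × 0.25 = 0.22375
  Sum = 41.9625 mcg/mL·hr
k_e = ln2 / t½ = 0.693147 / 1.67 = 0.4151 hr^-1
Extrapolated tail: C_last / k_e = 0.85 / 0.4151 = 2.048
AUC_0→∞ = 41.9625 + 2.048 = 44.0105 mcg/mL·hr

AUC = 44.01 mcg/mL·hr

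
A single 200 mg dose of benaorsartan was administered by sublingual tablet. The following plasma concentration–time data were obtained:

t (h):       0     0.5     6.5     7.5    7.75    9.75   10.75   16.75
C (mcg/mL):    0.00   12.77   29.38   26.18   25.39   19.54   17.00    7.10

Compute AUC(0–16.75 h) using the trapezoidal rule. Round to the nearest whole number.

AUC = 299 mcg/mL·h

Trapezoidal AUC_0→16.75:
  [0→0.5]: (0.00+12.77)/2 × 0.5 = 3.1925
  [0.5→6.5]: (12.77+29.38)/2 × 6 = 126.45
  [6.5→7.5]: (29.38+26.18)/2 × 1 = 27.78
  [7.5→7.75]: (26.18+25.39)/2 × 0.25 = 6.44625
  [7.75→9.75]: (25.39+19.54)/2 × 2 = 44.93
  [9.75→10.75]: (19.54+17.00)/2 × 1 = 18.27
  [10.75→16.75]: (17.00+7.10)/2 × 6 = 72.3
  Sum = 299.36875 mcg/mL·h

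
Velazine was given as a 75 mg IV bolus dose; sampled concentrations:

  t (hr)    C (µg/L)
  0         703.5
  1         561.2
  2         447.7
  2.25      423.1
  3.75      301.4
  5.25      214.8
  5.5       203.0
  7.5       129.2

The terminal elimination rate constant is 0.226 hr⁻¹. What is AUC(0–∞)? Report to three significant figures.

AUC = 3130 µg/L·hr

Trapezoidal AUC_0→7.5:
  [0→1]: (703.5+561.2)/2 × 1 = 632.35
  [1→2]: (561.2+447.7)/2 × 1 = 504.45
  [2→2.25]: (447.7+423.1)/2 × 0.25 = 108.85
  [2.25→3.75]: (423.1+301.4)/2 × 1.5 = 543.375
  [3.75→5.25]: (301.4+214.8)/2 × 1.5 = 387.15
  [5.25→5.5]: (214.8+203.0)/2 × 0.25 = 52.225
  [5.5→7.5]: (203.0+129.2)/2 × 2 = 332.2
  Sum = 2560.6 µg/L·hr
Extrapolated tail: C_last / k_e = 129.2 / 0.226 = 571.681
AUC_0→∞ = 2560.6 + 571.681 = 3132.281 µg/L·hr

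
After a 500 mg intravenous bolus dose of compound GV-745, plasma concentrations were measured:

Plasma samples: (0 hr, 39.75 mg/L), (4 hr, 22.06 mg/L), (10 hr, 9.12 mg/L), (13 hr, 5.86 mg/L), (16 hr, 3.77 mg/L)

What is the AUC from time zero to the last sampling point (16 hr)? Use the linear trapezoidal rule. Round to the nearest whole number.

Trapezoidal AUC_0→16:
  [0→4]: (39.75+22.06)/2 × 4 = 123.62
  [4→10]: (22.06+9.12)/2 × 6 = 93.54
  [10→13]: (9.12+5.86)/2 × 3 = 22.47
  [13→16]: (5.86+3.77)/2 × 3 = 14.445
  Sum = 254.075 mg/L·hr

AUC = 254 mg/L·hr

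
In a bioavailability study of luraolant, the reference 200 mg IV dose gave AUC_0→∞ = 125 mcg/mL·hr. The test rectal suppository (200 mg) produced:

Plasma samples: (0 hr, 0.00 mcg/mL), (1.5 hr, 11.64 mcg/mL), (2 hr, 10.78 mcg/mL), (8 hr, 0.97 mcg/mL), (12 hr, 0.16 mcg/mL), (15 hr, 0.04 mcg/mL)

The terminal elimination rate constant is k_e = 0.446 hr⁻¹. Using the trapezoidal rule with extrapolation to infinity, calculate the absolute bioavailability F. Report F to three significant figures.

F = 0.418

Trapezoidal AUC_0→15 (rectal suppository):
  [0→1.5]: (0.00+11.64)/2 × 1.5 = 8.73
  [1.5→2]: (11.64+10.78)/2 × 0.5 = 5.605
  [2→8]: (10.78+0.97)/2 × 6 = 35.25
  [8→12]: (0.97+0.16)/2 × 4 = 2.26
  [12→15]: (0.16+0.04)/2 × 3 = 0.3
  Sum = 52.145 mcg/mL·hr
Tail: C_last/k_e = 0.04/0.446 = 0.090
AUC_0→∞ (rectal suppository) = 52.145 + 0.090 = 52.235 mcg/mL·hr
F = (AUC_ev/D_ev)/(AUC_iv/D_iv) = (52.235/200)/(125/200) = 0.261175/0.625 = 0.4179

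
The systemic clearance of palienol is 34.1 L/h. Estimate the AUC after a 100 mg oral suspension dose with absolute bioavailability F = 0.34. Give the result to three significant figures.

AUC_0→∞ = F × Dose / CL
        = 0.34 × 100 / 34.1 = 0.997067 mg/L·h

AUC = 0.997 mg/L·h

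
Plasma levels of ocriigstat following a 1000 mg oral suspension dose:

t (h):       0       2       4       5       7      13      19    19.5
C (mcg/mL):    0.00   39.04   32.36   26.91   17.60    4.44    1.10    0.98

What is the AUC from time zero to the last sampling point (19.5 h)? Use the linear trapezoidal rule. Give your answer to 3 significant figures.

AUC = 268 mcg/mL·h

Trapezoidal AUC_0→19.5:
  [0→2]: (0.00+39.04)/2 × 2 = 39.04
  [2→4]: (39.04+32.36)/2 × 2 = 71.4
  [4→5]: (32.36+26.91)/2 × 1 = 29.635
  [5→7]: (26.91+17.60)/2 × 2 = 44.51
  [7→13]: (17.60+4.44)/2 × 6 = 66.12
  [13→19]: (4.44+1.10)/2 × 6 = 16.62
  [19→19.5]: (1.10+0.98)/2 × 0.5 = 0.52
  Sum = 267.845 mcg/mL·h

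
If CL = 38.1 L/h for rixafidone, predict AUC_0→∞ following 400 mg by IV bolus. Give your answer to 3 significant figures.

AUC = 10.5 mg/L·h

AUC_0→∞ = Dose_iv / CL
        = 400 / 38.1 = 10.4987 mg/L·h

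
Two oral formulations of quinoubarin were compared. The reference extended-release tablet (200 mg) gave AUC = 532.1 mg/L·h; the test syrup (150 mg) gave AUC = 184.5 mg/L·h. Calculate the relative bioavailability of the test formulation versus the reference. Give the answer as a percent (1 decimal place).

F_rel = (AUC_test/D_test) / (AUC_ref/D_ref)
      = (184.5/150) / (532.1/200)
      = 1.23 / 2.6605 = 0.4623 = 46.23%

F_rel = 46.2%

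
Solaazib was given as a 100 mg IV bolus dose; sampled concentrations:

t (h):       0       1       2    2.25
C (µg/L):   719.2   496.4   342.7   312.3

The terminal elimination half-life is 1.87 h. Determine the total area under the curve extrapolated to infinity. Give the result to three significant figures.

AUC = 1950 µg/L·h

Trapezoidal AUC_0→2.25:
  [0→1]: (719.2+496.4)/2 × 1 = 607.8
  [1→2]: (496.4+342.7)/2 × 1 = 419.55
  [2→2.25]: (342.7+312.3)/2 × 0.25 = 81.875
  Sum = 1109.225 µg/L·h
k_e = ln2 / t½ = 0.693147 / 1.87 = 0.3707 h^-1
Extrapolated tail: C_last / k_e = 312.3 / 0.3707 = 842.460
AUC_0→∞ = 1109.225 + 842.460 = 1951.685 µg/L·h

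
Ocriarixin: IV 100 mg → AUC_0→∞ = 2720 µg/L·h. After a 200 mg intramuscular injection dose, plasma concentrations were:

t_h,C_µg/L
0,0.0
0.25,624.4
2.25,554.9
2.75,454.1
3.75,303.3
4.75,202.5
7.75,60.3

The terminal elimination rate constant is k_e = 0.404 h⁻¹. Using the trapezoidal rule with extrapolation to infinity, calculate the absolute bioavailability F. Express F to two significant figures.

F = 0.49

Trapezoidal AUC_0→7.75 (intramuscular injection):
  [0→0.25]: (0.0+624.4)/2 × 0.25 = 78.05
  [0.25→2.25]: (624.4+554.9)/2 × 2 = 1179.3
  [2.25→2.75]: (554.9+454.1)/2 × 0.5 = 252.25
  [2.75→3.75]: (454.1+303.3)/2 × 1 = 378.7
  [3.75→4.75]: (303.3+202.5)/2 × 1 = 252.9
  [4.75→7.75]: (202.5+60.3)/2 × 3 = 394.2
  Sum = 2535.4 µg/L·h
Tail: C_last/k_e = 60.3/0.404 = 149.257
AUC_0→∞ (intramuscular injection) = 2535.4 + 149.257 = 2684.657 µg/L·h
F = (AUC_ev/D_ev)/(AUC_iv/D_iv) = (2684.657/200)/(2720/100) = 13.423285/27.2 = 0.4935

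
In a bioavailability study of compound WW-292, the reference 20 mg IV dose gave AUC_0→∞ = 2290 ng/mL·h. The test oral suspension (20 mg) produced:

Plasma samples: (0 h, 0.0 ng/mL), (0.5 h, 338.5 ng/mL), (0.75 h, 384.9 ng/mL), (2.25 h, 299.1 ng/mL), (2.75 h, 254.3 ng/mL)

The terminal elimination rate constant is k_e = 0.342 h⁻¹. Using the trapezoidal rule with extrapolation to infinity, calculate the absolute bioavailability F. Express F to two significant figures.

F = 0.69

Trapezoidal AUC_0→2.75 (oral suspension):
  [0→0.5]: (0.0+338.5)/2 × 0.5 = 84.625
  [0.5→0.75]: (338.5+384.9)/2 × 0.25 = 90.425
  [0.75→2.25]: (384.9+299.1)/2 × 1.5 = 513.0
  [2.25→2.75]: (299.1+254.3)/2 × 0.5 = 138.35
  Sum = 826.4 ng/mL·h
Tail: C_last/k_e = 254.3/0.342 = 743.567
AUC_0→∞ (oral suspension) = 826.4 + 743.567 = 1569.967 ng/mL·h
F = (AUC_ev/D_ev)/(AUC_iv/D_iv) = (1569.967/20)/(2290/20) = 78.49835/114.5 = 0.6856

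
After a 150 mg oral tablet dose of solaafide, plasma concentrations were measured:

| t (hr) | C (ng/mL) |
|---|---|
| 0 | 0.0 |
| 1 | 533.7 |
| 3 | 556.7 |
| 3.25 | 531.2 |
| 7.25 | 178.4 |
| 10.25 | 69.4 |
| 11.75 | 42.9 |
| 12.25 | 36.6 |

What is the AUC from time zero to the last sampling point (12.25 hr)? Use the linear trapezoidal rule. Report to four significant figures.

Trapezoidal AUC_0→12.25:
  [0→1]: (0.0+533.7)/2 × 1 = 266.85
  [1→3]: (533.7+556.7)/2 × 2 = 1090.4
  [3→3.25]: (556.7+531.2)/2 × 0.25 = 135.9875
  [3.25→7.25]: (531.2+178.4)/2 × 4 = 1419.2
  [7.25→10.25]: (178.4+69.4)/2 × 3 = 371.7
  [10.25→11.75]: (69.4+42.9)/2 × 1.5 = 84.225
  [11.75→12.25]: (42.9+36.6)/2 × 0.5 = 19.875
  Sum = 3388.2375 ng/mL·hr

AUC = 3388 ng/mL·hr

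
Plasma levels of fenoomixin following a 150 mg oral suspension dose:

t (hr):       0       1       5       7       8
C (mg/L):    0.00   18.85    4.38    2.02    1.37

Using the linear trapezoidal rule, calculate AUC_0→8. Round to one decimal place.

Trapezoidal AUC_0→8:
  [0→1]: (0.00+18.85)/2 × 1 = 9.425
  [1→5]: (18.85+4.38)/2 × 4 = 46.46
  [5→7]: (4.38+2.02)/2 × 2 = 6.4
  [7→8]: (2.02+1.37)/2 × 1 = 1.695
  Sum = 63.98 mg/L·hr

AUC = 64.0 mg/L·hr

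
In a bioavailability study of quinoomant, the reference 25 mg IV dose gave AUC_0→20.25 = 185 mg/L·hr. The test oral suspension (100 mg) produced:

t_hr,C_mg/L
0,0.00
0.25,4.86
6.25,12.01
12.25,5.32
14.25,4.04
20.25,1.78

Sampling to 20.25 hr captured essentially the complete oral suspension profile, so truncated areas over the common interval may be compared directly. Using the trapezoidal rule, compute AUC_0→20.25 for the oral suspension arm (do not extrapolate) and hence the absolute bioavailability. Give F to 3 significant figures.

F = 0.176

Trapezoidal AUC_0→20.25 (oral suspension):
  [0→0.25]: (0.00+4.86)/2 × 0.25 = 0.6075
  [0.25→6.25]: (4.86+12.01)/2 × 6 = 50.61
  [6.25→12.25]: (12.01+5.32)/2 × 6 = 51.99
  [12.25→14.25]: (5.32+4.04)/2 × 2 = 9.36
  [14.25→20.25]: (4.04+1.78)/2 × 6 = 17.46
  Sum = 130.0275 mg/L·hr
F = (AUC_ev/D_ev)/(AUC_iv/D_iv) = (130.0275/100)/(185/25) = 1.300275/7.4 = 0.1757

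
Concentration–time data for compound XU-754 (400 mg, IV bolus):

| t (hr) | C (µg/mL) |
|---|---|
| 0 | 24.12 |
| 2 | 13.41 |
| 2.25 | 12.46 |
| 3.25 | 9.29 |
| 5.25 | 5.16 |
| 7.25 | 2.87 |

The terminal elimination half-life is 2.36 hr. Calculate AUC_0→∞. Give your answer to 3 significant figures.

AUC = 83.9 µg/mL·hr

Trapezoidal AUC_0→7.25:
  [0→2]: (24.12+13.41)/2 × 2 = 37.53
  [2→2.25]: (13.41+12.46)/2 × 0.25 = 3.23375
  [2.25→3.25]: (12.46+9.29)/2 × 1 = 10.875
  [3.25→5.25]: (9.29+5.16)/2 × 2 = 14.45
  [5.25→7.25]: (5.16+2.87)/2 × 2 = 8.03
  Sum = 74.11875 µg/mL·hr
k_e = ln2 / t½ = 0.693147 / 2.36 = 0.2937 hr^-1
Extrapolated tail: C_last / k_e = 2.87 / 0.2937 = 9.772
AUC_0→∞ = 74.11875 + 9.772 = 83.89075 µg/mL·hr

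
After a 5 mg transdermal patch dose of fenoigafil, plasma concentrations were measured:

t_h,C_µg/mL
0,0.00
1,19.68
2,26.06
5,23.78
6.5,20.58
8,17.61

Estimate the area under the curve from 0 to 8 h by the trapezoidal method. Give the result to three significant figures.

Trapezoidal AUC_0→8:
  [0→1]: (0.00+19.68)/2 × 1 = 9.84
  [1→2]: (19.68+26.06)/2 × 1 = 22.87
  [2→5]: (26.06+23.78)/2 × 3 = 74.76
  [5→6.5]: (23.78+20.58)/2 × 1.5 = 33.27
  [6.5→8]: (20.58+17.61)/2 × 1.5 = 28.6425
  Sum = 169.3825 µg/mL·h

AUC = 169 µg/mL·h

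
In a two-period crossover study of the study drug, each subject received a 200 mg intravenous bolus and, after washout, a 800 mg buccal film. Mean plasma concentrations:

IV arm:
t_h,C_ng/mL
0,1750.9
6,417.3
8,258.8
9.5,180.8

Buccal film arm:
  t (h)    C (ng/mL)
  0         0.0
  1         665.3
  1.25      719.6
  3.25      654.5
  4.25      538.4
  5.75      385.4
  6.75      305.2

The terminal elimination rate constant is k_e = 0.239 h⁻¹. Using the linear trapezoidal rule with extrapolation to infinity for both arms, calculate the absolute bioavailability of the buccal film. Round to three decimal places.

Trapezoidal AUC_0→9.5 (IV):
  [0→6]: (1750.9+417.3)/2 × 6 = 6504.6
  [6→8]: (417.3+258.8)/2 × 2 = 676.1
  [8→9.5]: (258.8+180.8)/2 × 1.5 = 329.7
  Sum = 7510.4 ng/mL·h
IV tail: 180.8/0.239 = 756.485; AUC_iv,0→∞ = 7510.4 + 756.485 = 8266.885 ng/mL·h
Trapezoidal AUC_0→6.75 (buccal film):
  [0→1]: (0.0+665.3)/2 × 1 = 332.65
  [1→1.25]: (665.3+719.6)/2 × 0.25 = 173.1125
  [1.25→3.25]: (719.6+654.5)/2 × 2 = 1374.1
  [3.25→4.25]: (654.5+538.4)/2 × 1 = 596.45
  [4.25→5.75]: (538.4+385.4)/2 × 1.5 = 692.85
  [5.75→6.75]: (385.4+305.2)/2 × 1 = 345.3
  Sum = 3514.4625 ng/mL·h
buccal film tail: 305.2/0.239 = 1276.987; AUC_ev,0→∞ = 3514.4625 + 1276.987 = 4791.4495 ng/mL·h
F = (AUC_ev/D_ev)/(AUC_iv/D_iv) = (4791.4495/800)/(8266.885/200) = 5.98931/41.334425 = 0.1449

F = 0.145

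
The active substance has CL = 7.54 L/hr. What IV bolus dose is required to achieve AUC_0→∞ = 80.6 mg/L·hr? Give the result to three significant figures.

Dose = 608 mg

Dose_iv = CL × AUC_0→∞
     = 7.54 × 80.6 = 607.724 mg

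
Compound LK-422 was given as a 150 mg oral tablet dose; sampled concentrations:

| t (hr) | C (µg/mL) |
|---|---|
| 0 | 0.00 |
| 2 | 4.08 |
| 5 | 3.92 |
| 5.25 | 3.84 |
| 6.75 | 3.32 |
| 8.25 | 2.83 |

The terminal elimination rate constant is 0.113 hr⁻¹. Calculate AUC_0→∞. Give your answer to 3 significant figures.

AUC = 52.1 µg/mL·hr

Trapezoidal AUC_0→8.25:
  [0→2]: (0.00+4.08)/2 × 2 = 4.08
  [2→5]: (4.08+3.92)/2 × 3 = 12.0
  [5→5.25]: (3.92+3.84)/2 × 0.25 = 0.97
  [5.25→6.75]: (3.84+3.32)/2 × 1.5 = 5.37
  [6.75→8.25]: (3.32+2.83)/2 × 1.5 = 4.6125
  Sum = 27.0325 µg/mL·hr
Extrapolated tail: C_last / k_e = 2.83 / 0.113 = 25.044
AUC_0→∞ = 27.0325 + 25.044 = 52.0765 µg/mL·hr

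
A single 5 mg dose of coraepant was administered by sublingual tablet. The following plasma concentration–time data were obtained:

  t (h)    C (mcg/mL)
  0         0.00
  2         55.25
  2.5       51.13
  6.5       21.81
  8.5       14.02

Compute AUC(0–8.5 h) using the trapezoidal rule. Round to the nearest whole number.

AUC = 264 mcg/mL·h

Trapezoidal AUC_0→8.5:
  [0→2]: (0.00+55.25)/2 × 2 = 55.25
  [2→2.5]: (55.25+51.13)/2 × 0.5 = 26.595
  [2.5→6.5]: (51.13+21.81)/2 × 4 = 145.88
  [6.5→8.5]: (21.81+14.02)/2 × 2 = 35.83
  Sum = 263.555 mcg/mL·h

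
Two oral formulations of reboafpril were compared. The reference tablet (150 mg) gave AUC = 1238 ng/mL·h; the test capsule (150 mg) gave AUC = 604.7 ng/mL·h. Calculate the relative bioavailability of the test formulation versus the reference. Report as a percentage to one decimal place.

F_rel = 48.8%

F_rel = (AUC_test/D_test) / (AUC_ref/D_ref)
      = (604.7/150) / (1238/150)
      = 4.03133 / 8.25333 = 0.4884 = 48.84%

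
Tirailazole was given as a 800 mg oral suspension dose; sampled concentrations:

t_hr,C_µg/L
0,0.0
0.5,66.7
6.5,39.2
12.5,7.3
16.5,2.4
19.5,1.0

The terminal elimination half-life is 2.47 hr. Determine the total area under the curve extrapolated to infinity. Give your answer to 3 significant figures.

AUC = 502 µg/L·hr

Trapezoidal AUC_0→19.5:
  [0→0.5]: (0.0+66.7)/2 × 0.5 = 16.675
  [0.5→6.5]: (66.7+39.2)/2 × 6 = 317.7
  [6.5→12.5]: (39.2+7.3)/2 × 6 = 139.5
  [12.5→16.5]: (7.3+2.4)/2 × 4 = 19.4
  [16.5→19.5]: (2.4+1.0)/2 × 3 = 5.1
  Sum = 498.375 µg/L·hr
k_e = ln2 / t½ = 0.693147 / 2.47 = 0.2806 hr^-1
Extrapolated tail: C_last / k_e = 1.0 / 0.2806 = 3.564
AUC_0→∞ = 498.375 + 3.564 = 501.939 µg/L·hr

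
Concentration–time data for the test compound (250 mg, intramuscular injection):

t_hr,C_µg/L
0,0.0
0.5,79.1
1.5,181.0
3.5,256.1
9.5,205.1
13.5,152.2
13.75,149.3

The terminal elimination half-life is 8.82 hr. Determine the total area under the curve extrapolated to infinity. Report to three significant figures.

AUC = 4620 µg/L·hr

Trapezoidal AUC_0→13.75:
  [0→0.5]: (0.0+79.1)/2 × 0.5 = 19.775
  [0.5→1.5]: (79.1+181.0)/2 × 1 = 130.05
  [1.5→3.5]: (181.0+256.1)/2 × 2 = 437.1
  [3.5→9.5]: (256.1+205.1)/2 × 6 = 1383.6
  [9.5→13.5]: (205.1+152.2)/2 × 4 = 714.6
  [13.5→13.75]: (152.2+149.3)/2 × 0.25 = 37.6875
  Sum = 2722.8125 µg/L·hr
k_e = ln2 / t½ = 0.693147 / 8.82 = 0.0786 hr^-1
Extrapolated tail: C_last / k_e = 149.3 / 0.0786 = 1899.491
AUC_0→∞ = 2722.8125 + 1899.491 = 4622.3035 µg/L·hr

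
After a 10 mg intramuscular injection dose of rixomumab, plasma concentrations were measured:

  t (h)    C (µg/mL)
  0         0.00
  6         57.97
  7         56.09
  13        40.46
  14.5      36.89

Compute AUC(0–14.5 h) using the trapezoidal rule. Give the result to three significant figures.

Trapezoidal AUC_0→14.5:
  [0→6]: (0.00+57.97)/2 × 6 = 173.91
  [6→7]: (57.97+56.09)/2 × 1 = 57.03
  [7→13]: (56.09+40.46)/2 × 6 = 289.65
  [13→14.5]: (40.46+36.89)/2 × 1.5 = 58.0125
  Sum = 578.6025 µg/mL·h

AUC = 579 µg/mL·h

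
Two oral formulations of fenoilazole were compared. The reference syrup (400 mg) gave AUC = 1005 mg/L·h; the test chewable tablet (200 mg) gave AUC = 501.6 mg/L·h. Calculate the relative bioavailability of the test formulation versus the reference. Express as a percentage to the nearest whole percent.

F_rel = 100%

F_rel = (AUC_test/D_test) / (AUC_ref/D_ref)
      = (501.6/200) / (1005/400)
      = 2.508 / 2.5125 = 0.9982 = 99.82%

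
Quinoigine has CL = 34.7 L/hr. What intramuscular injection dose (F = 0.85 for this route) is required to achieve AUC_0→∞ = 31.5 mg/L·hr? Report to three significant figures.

Dose = 1290 mg

Dose = CL × AUC_0→∞ / F
     = 34.7 × 31.5 / 0.85 = 1285.94 mg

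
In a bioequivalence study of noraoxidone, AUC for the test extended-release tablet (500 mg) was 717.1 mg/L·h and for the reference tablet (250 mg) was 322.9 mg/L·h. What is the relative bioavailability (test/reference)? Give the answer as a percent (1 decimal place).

F_rel = (AUC_test/D_test) / (AUC_ref/D_ref)
      = (717.1/500) / (322.9/250)
      = 1.4342 / 1.2916 = 1.1104 = 111.04%

F_rel = 111.0%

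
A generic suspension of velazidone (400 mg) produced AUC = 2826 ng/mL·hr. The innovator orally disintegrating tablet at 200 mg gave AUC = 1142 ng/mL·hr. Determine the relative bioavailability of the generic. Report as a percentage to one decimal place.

F_rel = 123.7%

F_rel = (AUC_test/D_test) / (AUC_ref/D_ref)
      = (2826/400) / (1142/200)
      = 7.065 / 5.71 = 1.2373 = 123.73%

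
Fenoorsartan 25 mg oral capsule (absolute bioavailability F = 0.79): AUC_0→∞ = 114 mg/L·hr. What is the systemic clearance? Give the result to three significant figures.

CL = F × Dose / AUC_0→∞
   = 0.79 × 25 / 114 = 0.173246 L/hr

CL = 0.173 L/hr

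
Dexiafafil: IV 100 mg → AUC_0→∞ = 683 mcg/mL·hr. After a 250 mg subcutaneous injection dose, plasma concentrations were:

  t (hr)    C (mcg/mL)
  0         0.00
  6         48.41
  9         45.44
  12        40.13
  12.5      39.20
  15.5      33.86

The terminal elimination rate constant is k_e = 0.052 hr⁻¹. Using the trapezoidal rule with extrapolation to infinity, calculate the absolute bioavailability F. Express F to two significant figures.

Trapezoidal AUC_0→15.5 (subcutaneous injection):
  [0→6]: (0.00+48.41)/2 × 6 = 145.23
  [6→9]: (48.41+45.44)/2 × 3 = 140.775
  [9→12]: (45.44+40.13)/2 × 3 = 128.355
  [12→12.5]: (40.13+39.20)/2 × 0.5 = 19.8325
  [12.5→15.5]: (39.20+33.86)/2 × 3 = 109.59
  Sum = 543.7825 mcg/mL·hr
Tail: C_last/k_e = 33.86/0.052 = 651.154
AUC_0→∞ (subcutaneous injection) = 543.7825 + 651.154 = 1194.9365 mcg/mL·hr
F = (AUC_ev/D_ev)/(AUC_iv/D_iv) = (1194.9365/250)/(683/100) = 4.779746/6.83 = 0.6998

F = 0.70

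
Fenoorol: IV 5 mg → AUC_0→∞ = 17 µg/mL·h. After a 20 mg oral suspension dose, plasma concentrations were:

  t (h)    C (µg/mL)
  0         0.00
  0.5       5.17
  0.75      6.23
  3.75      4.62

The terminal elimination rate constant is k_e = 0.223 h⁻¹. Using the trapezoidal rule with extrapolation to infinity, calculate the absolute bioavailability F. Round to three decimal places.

Trapezoidal AUC_0→3.75 (oral suspension):
  [0→0.5]: (0.00+5.17)/2 × 0.5 = 1.2925
  [0.5→0.75]: (5.17+6.23)/2 × 0.25 = 1.425
  [0.75→3.75]: (6.23+4.62)/2 × 3 = 16.275
  Sum = 18.9925 µg/mL·h
Tail: C_last/k_e = 4.62/0.223 = 20.717
AUC_0→∞ (oral suspension) = 18.9925 + 20.717 = 39.7095 µg/mL·h
F = (AUC_ev/D_ev)/(AUC_iv/D_iv) = (39.7095/20)/(17/5) = 1.985475/3.4 = 0.5840

F = 0.584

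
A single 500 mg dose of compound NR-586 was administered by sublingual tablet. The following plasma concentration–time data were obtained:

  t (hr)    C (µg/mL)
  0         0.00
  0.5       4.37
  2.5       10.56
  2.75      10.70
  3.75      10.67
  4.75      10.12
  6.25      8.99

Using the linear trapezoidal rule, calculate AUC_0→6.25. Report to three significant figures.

AUC = 54.1 µg/mL·hr

Trapezoidal AUC_0→6.25:
  [0→0.5]: (0.00+4.37)/2 × 0.5 = 1.0925
  [0.5→2.5]: (4.37+10.56)/2 × 2 = 14.93
  [2.5→2.75]: (10.56+10.70)/2 × 0.25 = 2.6575
  [2.75→3.75]: (10.70+10.67)/2 × 1 = 10.685
  [3.75→4.75]: (10.67+10.12)/2 × 1 = 10.395
  [4.75→6.25]: (10.12+8.99)/2 × 1.5 = 14.3325
  Sum = 54.0925 µg/mL·hr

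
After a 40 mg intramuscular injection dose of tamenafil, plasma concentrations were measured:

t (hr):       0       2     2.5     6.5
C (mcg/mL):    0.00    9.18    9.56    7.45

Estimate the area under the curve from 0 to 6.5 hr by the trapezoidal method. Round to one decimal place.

Trapezoidal AUC_0→6.5:
  [0→2]: (0.00+9.18)/2 × 2 = 9.18
  [2→2.5]: (9.18+9.56)/2 × 0.5 = 4.685
  [2.5→6.5]: (9.56+7.45)/2 × 4 = 34.02
  Sum = 47.885 mcg/mL·hr

AUC = 47.9 mcg/mL·hr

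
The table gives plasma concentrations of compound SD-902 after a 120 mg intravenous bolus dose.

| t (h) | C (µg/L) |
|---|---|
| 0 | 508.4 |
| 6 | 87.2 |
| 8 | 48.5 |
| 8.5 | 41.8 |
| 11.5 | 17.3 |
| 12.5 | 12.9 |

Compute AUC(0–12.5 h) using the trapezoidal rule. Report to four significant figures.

Trapezoidal AUC_0→12.5:
  [0→6]: (508.4+87.2)/2 × 6 = 1786.8
  [6→8]: (87.2+48.5)/2 × 2 = 135.7
  [8→8.5]: (48.5+41.8)/2 × 0.5 = 22.575
  [8.5→11.5]: (41.8+17.3)/2 × 3 = 88.65
  [11.5→12.5]: (17.3+12.9)/2 × 1 = 15.1
  Sum = 2048.825 µg/L·h

AUC = 2049 µg/L·h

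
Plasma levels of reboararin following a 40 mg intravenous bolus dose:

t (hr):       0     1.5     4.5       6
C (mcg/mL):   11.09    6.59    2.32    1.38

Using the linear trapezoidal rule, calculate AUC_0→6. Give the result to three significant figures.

AUC = 29.4 mcg/mL·hr

Trapezoidal AUC_0→6:
  [0→1.5]: (11.09+6.59)/2 × 1.5 = 13.26
  [1.5→4.5]: (6.59+2.32)/2 × 3 = 13.365
  [4.5→6]: (2.32+1.38)/2 × 1.5 = 2.775
  Sum = 29.4 mcg/mL·hr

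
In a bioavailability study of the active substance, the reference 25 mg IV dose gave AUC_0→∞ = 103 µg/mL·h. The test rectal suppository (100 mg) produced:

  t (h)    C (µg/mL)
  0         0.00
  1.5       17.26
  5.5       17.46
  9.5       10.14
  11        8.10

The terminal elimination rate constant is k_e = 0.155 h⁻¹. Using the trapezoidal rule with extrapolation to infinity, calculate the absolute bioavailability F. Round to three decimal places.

Trapezoidal AUC_0→11 (rectal suppository):
  [0→1.5]: (0.00+17.26)/2 × 1.5 = 12.945
  [1.5→5.5]: (17.26+17.46)/2 × 4 = 69.44
  [5.5→9.5]: (17.46+10.14)/2 × 4 = 55.2
  [9.5→11]: (10.14+8.10)/2 × 1.5 = 13.68
  Sum = 151.265 µg/mL·h
Tail: C_last/k_e = 8.10/0.155 = 52.258
AUC_0→∞ (rectal suppository) = 151.265 + 52.258 = 203.523 µg/mL·h
F = (AUC_ev/D_ev)/(AUC_iv/D_iv) = (203.523/100)/(103/25) = 2.03523/4.12 = 0.4940

F = 0.494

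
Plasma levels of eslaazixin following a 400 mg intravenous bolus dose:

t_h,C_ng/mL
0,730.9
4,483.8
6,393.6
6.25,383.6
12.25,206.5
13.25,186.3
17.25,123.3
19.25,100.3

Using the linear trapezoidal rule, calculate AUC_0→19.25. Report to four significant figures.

AUC = 6213 ng/mL·h

Trapezoidal AUC_0→19.25:
  [0→4]: (730.9+483.8)/2 × 4 = 2429.4
  [4→6]: (483.8+393.6)/2 × 2 = 877.4
  [6→6.25]: (393.6+383.6)/2 × 0.25 = 97.15
  [6.25→12.25]: (383.6+206.5)/2 × 6 = 1770.3
  [12.25→13.25]: (206.5+186.3)/2 × 1 = 196.4
  [13.25→17.25]: (186.3+123.3)/2 × 4 = 619.2
  [17.25→19.25]: (123.3+100.3)/2 × 2 = 223.6
  Sum = 6213.45 ng/mL·h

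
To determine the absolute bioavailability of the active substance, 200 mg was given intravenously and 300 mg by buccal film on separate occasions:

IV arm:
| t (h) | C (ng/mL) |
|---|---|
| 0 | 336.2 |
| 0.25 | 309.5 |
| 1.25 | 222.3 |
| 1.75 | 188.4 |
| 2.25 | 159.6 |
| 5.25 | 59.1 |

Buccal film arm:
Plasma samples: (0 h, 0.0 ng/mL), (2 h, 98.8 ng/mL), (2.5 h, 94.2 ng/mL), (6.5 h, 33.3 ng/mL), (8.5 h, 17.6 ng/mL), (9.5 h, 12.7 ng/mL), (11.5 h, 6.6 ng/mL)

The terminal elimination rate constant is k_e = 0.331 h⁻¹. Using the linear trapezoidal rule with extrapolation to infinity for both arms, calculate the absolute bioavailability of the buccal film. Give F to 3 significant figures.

F = 0.324

Trapezoidal AUC_0→5.25 (IV):
  [0→0.25]: (336.2+309.5)/2 × 0.25 = 80.7125
  [0.25→1.25]: (309.5+222.3)/2 × 1 = 265.9
  [1.25→1.75]: (222.3+188.4)/2 × 0.5 = 102.675
  [1.75→2.25]: (188.4+159.6)/2 × 0.5 = 87.0
  [2.25→5.25]: (159.6+59.1)/2 × 3 = 328.05
  Sum = 864.3375 ng/mL·h
IV tail: 59.1/0.331 = 178.550; AUC_iv,0→∞ = 864.3375 + 178.550 = 1042.8875 ng/mL·h
Trapezoidal AUC_0→11.5 (buccal film):
  [0→2]: (0.0+98.8)/2 × 2 = 98.8
  [2→2.5]: (98.8+94.2)/2 × 0.5 = 48.25
  [2.5→6.5]: (94.2+33.3)/2 × 4 = 255.0
  [6.5→8.5]: (33.3+17.6)/2 × 2 = 50.9
  [8.5→9.5]: (17.6+12.7)/2 × 1 = 15.15
  [9.5→11.5]: (12.7+6.6)/2 × 2 = 19.3
  Sum = 487.4 ng/mL·h
buccal film tail: 6.6/0.331 = 19.940; AUC_ev,0→∞ = 487.4 + 19.940 = 507.34 ng/mL·h
F = (AUC_ev/D_ev)/(AUC_iv/D_iv) = (507.34/300)/(1042.8875/200) = 1.69113/5.2144375 = 0.3243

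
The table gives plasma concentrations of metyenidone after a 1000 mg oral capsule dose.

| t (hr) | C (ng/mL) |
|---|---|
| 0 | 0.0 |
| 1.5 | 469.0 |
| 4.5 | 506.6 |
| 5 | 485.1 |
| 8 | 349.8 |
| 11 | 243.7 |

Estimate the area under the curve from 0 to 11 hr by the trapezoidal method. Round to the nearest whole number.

AUC = 4206 ng/mL·hr

Trapezoidal AUC_0→11:
  [0→1.5]: (0.0+469.0)/2 × 1.5 = 351.75
  [1.5→4.5]: (469.0+506.6)/2 × 3 = 1463.4
  [4.5→5]: (506.6+485.1)/2 × 0.5 = 247.925
  [5→8]: (485.1+349.8)/2 × 3 = 1252.35
  [8→11]: (349.8+243.7)/2 × 3 = 890.25
  Sum = 4205.675 ng/mL·hr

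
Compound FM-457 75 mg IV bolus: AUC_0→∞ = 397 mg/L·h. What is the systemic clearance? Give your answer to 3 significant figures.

CL = 0.189 L/h

CL = Dose_iv / AUC_0→∞
   = 75 / 397 = 0.188917 L/h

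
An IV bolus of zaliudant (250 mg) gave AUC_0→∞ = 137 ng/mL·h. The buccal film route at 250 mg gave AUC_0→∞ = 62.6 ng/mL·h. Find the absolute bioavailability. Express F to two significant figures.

F = (AUC_ev / D_ev) / (AUC_iv / D_iv)
  = (62.6/250) / (137/250)
  = 0.2504 / 0.548 = 0.4569

F = 0.46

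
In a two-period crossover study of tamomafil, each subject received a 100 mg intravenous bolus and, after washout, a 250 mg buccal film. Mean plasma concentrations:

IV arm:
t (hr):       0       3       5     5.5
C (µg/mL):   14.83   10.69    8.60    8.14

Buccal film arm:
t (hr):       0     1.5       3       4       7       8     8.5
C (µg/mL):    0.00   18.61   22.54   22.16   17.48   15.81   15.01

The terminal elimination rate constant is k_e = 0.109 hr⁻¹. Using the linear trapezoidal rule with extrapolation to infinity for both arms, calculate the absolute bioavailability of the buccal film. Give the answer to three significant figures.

F = 0.846

Trapezoidal AUC_0→5.5 (IV):
  [0→3]: (14.83+10.69)/2 × 3 = 38.28
  [3→5]: (10.69+8.60)/2 × 2 = 19.29
  [5→5.5]: (8.60+8.14)/2 × 0.5 = 4.185
  Sum = 61.755 µg/mL·hr
IV tail: 8.14/0.109 = 74.679; AUC_iv,0→∞ = 61.755 + 74.679 = 136.434 µg/mL·hr
Trapezoidal AUC_0→8.5 (buccal film):
  [0→1.5]: (0.00+18.61)/2 × 1.5 = 13.9575
  [1.5→3]: (18.61+22.54)/2 × 1.5 = 30.8625
  [3→4]: (22.54+22.16)/2 × 1 = 22.35
  [4→7]: (22.16+17.48)/2 × 3 = 59.46
  [7→8]: (17.48+15.81)/2 × 1 = 16.645
  [8→8.5]: (15.81+15.01)/2 × 0.5 = 7.705
  Sum = 150.98 µg/mL·hr
buccal film tail: 15.01/0.109 = 137.706; AUC_ev,0→∞ = 150.98 + 137.706 = 288.686 µg/mL·hr
F = (AUC_ev/D_ev)/(AUC_iv/D_iv) = (288.686/250)/(136.434/100) = 1.154744/1.36434 = 0.8464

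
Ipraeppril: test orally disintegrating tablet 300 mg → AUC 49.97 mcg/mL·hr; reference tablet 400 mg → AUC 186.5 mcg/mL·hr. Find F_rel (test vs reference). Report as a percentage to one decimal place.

F_rel = 35.7%

F_rel = (AUC_test/D_test) / (AUC_ref/D_ref)
      = (49.97/300) / (186.5/400)
      = 0.166567 / 0.46625 = 0.3572 = 35.72%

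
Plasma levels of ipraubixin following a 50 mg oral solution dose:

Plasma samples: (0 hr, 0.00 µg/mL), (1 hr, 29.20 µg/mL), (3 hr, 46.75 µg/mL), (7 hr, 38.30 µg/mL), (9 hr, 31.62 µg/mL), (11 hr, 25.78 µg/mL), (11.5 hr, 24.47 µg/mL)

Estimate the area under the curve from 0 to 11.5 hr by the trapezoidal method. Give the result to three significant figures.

AUC = 401 µg/mL·hr

Trapezoidal AUC_0→11.5:
  [0→1]: (0.00+29.20)/2 × 1 = 14.6
  [1→3]: (29.20+46.75)/2 × 2 = 75.95
  [3→7]: (46.75+38.30)/2 × 4 = 170.1
  [7→9]: (38.30+31.62)/2 × 2 = 69.92
  [9→11]: (31.62+25.78)/2 × 2 = 57.4
  [11→11.5]: (25.78+24.47)/2 × 0.5 = 12.5625
  Sum = 400.5325 µg/mL·hr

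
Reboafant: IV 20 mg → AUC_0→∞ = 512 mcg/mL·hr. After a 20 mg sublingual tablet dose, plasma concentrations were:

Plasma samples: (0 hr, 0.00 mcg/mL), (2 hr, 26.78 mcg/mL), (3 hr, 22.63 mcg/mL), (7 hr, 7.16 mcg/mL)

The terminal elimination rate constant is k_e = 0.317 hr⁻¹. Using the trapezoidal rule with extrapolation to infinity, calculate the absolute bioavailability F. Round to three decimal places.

Trapezoidal AUC_0→7 (sublingual tablet):
  [0→2]: (0.00+26.78)/2 × 2 = 26.78
  [2→3]: (26.78+22.63)/2 × 1 = 24.705
  [3→7]: (22.63+7.16)/2 × 4 = 59.58
  Sum = 111.065 mcg/mL·hr
Tail: C_last/k_e = 7.16/0.317 = 22.587
AUC_0→∞ (sublingual tablet) = 111.065 + 22.587 = 133.652 mcg/mL·hr
F = (AUC_ev/D_ev)/(AUC_iv/D_iv) = (133.652/20)/(512/20) = 6.6826/25.6 = 0.2610

F = 0.261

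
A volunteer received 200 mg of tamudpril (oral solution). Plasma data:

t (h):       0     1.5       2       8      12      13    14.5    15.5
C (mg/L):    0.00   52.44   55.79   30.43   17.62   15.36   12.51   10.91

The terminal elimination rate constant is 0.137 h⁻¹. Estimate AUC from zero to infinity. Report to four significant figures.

AUC = 549.9 mg/L·h

Trapezoidal AUC_0→15.5:
  [0→1.5]: (0.00+52.44)/2 × 1.5 = 39.33
  [1.5→2]: (52.44+55.79)/2 × 0.5 = 27.0575
  [2→8]: (55.79+30.43)/2 × 6 = 258.66
  [8→12]: (30.43+17.62)/2 × 4 = 96.1
  [12→13]: (17.62+15.36)/2 × 1 = 16.49
  [13→14.5]: (15.36+12.51)/2 × 1.5 = 20.9025
  [14.5→15.5]: (12.51+10.91)/2 × 1 = 11.71
  Sum = 470.25 mg/L·h
Extrapolated tail: C_last / k_e = 10.91 / 0.137 = 79.635
AUC_0→∞ = 470.25 + 79.635 = 549.885 mg/L·h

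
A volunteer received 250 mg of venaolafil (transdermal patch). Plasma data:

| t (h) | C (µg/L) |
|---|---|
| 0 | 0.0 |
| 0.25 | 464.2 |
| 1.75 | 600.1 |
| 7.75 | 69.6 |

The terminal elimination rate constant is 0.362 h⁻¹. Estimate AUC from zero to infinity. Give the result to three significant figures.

Trapezoidal AUC_0→7.75:
  [0→0.25]: (0.0+464.2)/2 × 0.25 = 58.025
  [0.25→1.75]: (464.2+600.1)/2 × 1.5 = 798.225
  [1.75→7.75]: (600.1+69.6)/2 × 6 = 2009.1
  Sum = 2865.35 µg/L·h
Extrapolated tail: C_last / k_e = 69.6 / 0.362 = 192.265
AUC_0→∞ = 2865.35 + 192.265 = 3057.615 µg/L·h

AUC = 3060 µg/L·h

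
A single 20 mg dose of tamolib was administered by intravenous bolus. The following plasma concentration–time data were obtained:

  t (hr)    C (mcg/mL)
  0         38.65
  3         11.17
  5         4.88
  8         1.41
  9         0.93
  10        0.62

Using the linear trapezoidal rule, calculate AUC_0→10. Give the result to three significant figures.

Trapezoidal AUC_0→10:
  [0→3]: (38.65+11.17)/2 × 3 = 74.73
  [3→5]: (11.17+4.88)/2 × 2 = 16.05
  [5→8]: (4.88+1.41)/2 × 3 = 9.435
  [8→9]: (1.41+0.93)/2 × 1 = 1.17
  [9→10]: (0.93+0.62)/2 × 1 = 0.775
  Sum = 102.16 mcg/mL·hr

AUC = 102 mcg/mL·hr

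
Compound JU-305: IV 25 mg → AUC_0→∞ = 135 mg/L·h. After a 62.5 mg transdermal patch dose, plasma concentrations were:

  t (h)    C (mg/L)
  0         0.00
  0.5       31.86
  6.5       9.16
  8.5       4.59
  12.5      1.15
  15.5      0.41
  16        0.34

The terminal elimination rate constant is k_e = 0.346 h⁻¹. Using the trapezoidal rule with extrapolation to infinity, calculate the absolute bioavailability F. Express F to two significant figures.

F = 0.47

Trapezoidal AUC_0→16 (transdermal patch):
  [0→0.5]: (0.00+31.86)/2 × 0.5 = 7.965
  [0.5→6.5]: (31.86+9.16)/2 × 6 = 123.06
  [6.5→8.5]: (9.16+4.59)/2 × 2 = 13.75
  [8.5→12.5]: (4.59+1.15)/2 × 4 = 11.48
  [12.5→15.5]: (1.15+0.41)/2 × 3 = 2.34
  [15.5→16]: (0.41+0.34)/2 × 0.5 = 0.1875
  Sum = 158.7825 mg/L·h
Tail: C_last/k_e = 0.34/0.346 = 0.983
AUC_0→∞ (transdermal patch) = 158.7825 + 0.983 = 159.7655 mg/L·h
F = (AUC_ev/D_ev)/(AUC_iv/D_iv) = (159.7655/62.5)/(135/25) = 2.556248/5.4 = 0.4734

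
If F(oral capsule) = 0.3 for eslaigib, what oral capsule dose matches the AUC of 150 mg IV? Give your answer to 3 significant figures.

For equal systemic exposure: F × D_ev = D_iv
D_ev = D_iv / F = 150 / 0.3 = 500 mg

D_oral = 500 mg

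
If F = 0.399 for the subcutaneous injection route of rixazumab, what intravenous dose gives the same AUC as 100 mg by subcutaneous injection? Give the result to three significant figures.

Systemic exposure from an extravascular dose = F × D_ev, so the equivalent IV dose is F × D_ev.
D_iv = F × D_ev = 0.399 × 100 = 39.9 mg

D_iv = 39.9 mg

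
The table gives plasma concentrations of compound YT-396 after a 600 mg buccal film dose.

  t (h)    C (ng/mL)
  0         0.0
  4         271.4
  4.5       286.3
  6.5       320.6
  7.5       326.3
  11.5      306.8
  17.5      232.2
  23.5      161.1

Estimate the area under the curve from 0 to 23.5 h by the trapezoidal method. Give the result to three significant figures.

AUC = 5680 ng/mL·h

Trapezoidal AUC_0→23.5:
  [0→4]: (0.0+271.4)/2 × 4 = 542.8
  [4→4.5]: (271.4+286.3)/2 × 0.5 = 139.425
  [4.5→6.5]: (286.3+320.6)/2 × 2 = 606.9
  [6.5→7.5]: (320.6+326.3)/2 × 1 = 323.45
  [7.5→11.5]: (326.3+306.8)/2 × 4 = 1266.2
  [11.5→17.5]: (306.8+232.2)/2 × 6 = 1617.0
  [17.5→23.5]: (232.2+161.1)/2 × 6 = 1179.9
  Sum = 5675.675 ng/mL·h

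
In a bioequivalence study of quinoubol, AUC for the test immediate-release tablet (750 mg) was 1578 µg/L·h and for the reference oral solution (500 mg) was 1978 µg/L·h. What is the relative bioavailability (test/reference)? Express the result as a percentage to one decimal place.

F_rel = 53.2%

F_rel = (AUC_test/D_test) / (AUC_ref/D_ref)
      = (1578/750) / (1978/500)
      = 2.104 / 3.956 = 0.5319 = 53.19%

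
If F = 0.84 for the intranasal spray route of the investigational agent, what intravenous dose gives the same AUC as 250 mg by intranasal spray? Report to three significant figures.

D_iv = 210 mg

Systemic exposure from an extravascular dose = F × D_ev, so the equivalent IV dose is F × D_ev.
D_iv = F × D_ev = 0.84 × 250 = 210 mg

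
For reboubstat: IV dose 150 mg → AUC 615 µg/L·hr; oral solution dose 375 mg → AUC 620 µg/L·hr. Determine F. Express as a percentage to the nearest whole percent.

F = (AUC_ev / D_ev) / (AUC_iv / D_iv)
  = (620/375) / (615/150)
  = 1.65333 / 4.1 = 0.4033
  = 40.33%

F = 40%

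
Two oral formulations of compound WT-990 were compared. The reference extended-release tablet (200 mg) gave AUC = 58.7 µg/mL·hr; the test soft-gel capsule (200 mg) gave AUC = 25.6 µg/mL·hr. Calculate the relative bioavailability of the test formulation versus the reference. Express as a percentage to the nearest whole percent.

F_rel = 44%

F_rel = (AUC_test/D_test) / (AUC_ref/D_ref)
      = (25.6/200) / (58.7/200)
      = 0.128 / 0.2935 = 0.4361 = 43.61%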